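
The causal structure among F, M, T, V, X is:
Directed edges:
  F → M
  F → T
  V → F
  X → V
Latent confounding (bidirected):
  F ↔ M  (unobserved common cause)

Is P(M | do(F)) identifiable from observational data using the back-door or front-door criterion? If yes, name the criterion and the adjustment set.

P(M|do(F)): not identifiable (no BD/FD set).

desc(F)\{F}={M,T}; candidates ⊆ {V,X}.
F↔M: latent back-door arc(s) into F.
size 0: {}; under {} F still reaches {M,V,X} ∋ M.
size 1: {V}, {X}; under {V} F still reaches {M} ∋ M.
size 2: {V,X}; under {V,X} F still reaches {M} ∋ M.
F↔M cannot be blocked by any observed set — no back-door set.
No mediator lies on a directed F→…→M path.
Neither criterion identifies P(M|do(F)) in this graph.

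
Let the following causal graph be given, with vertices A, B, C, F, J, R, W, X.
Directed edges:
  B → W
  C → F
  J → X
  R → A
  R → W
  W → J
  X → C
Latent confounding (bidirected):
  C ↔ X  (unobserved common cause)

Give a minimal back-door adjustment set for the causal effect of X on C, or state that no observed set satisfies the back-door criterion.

X→C: no observed back-door set.

desc(X)\{X}={C,F}; candidates ⊆ {A,B,J,R,W}.
X↔C: latent back-door arc(s) into X.
size 0: {}; under {} X still reaches {A,B,C,F,J,R,W} ∋ C.
size 1: {A}, {B}, {J} …(+2); under {A} X still reaches {B,C,F,J,R,W} ∋ C.
size 2: {A,B}, {A,J}, {A,R} …(+7); under {A,B} X still reaches {C,F,J,R,W} ∋ C.
X↔C cannot be blocked by any observed set — no back-door set.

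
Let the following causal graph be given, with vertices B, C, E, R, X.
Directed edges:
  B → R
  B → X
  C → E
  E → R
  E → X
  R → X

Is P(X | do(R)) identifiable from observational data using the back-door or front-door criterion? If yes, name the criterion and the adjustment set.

P(X|do(R)): backdoor, adjust for {B, E}.

desc(R)\{R}={X}; candidates ⊆ {B,C,E}.
size 0: {}; under {} R still reaches {B,C,E,X} ∋ X.
size 1: {B}, {C}, {E}; under {B} R still reaches {C,E,X} ∋ X.
{B,E}: R⊥X given {B,E} in G with R→· removed — back-door holds.
P(X|do(R)) = Σ_{B,E} P(X|R,B,E)·P(B,E).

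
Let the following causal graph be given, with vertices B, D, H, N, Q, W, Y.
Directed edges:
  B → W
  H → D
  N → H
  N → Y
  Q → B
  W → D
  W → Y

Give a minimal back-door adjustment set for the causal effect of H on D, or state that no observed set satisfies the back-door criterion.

desc(H)\{H}={D}; candidates ⊆ {B,N,Q,W,Y}.
∅: H⊥D given ∅ in G with H→· removed — back-door holds.

H→D: minimal back-door set ∅.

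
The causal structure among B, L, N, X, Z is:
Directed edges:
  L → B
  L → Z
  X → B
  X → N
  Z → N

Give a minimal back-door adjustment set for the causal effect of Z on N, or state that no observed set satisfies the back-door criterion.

Z→N: minimal back-door set ∅.

desc(Z)\{Z}={N}; candidates ⊆ {B,L,X}.
∅: Z⊥N given ∅ in G with Z→· removed — back-door holds.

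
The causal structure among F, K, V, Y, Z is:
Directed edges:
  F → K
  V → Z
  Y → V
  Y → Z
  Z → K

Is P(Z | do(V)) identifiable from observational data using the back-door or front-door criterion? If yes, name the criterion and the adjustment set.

desc(V)\{V}={K,Z}; candidates ⊆ {F,Y}.
size 0: {}; under {} V still reaches {K,Y,Z} ∋ Z.
{Y}: V⊥Z given {Y} in G with V→· removed — back-door holds.
P(Z|do(V)) = Σ_{Y} P(Z|V,Y)·P(Y).

P(Z|do(V)): backdoor, adjust for {Y}.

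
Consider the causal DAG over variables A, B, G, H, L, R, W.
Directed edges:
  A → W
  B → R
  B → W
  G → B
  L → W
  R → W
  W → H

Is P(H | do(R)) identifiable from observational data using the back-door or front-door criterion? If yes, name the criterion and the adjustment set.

desc(R)\{R}={H,W}; candidates ⊆ {A,B,G,L}.
size 0: {}; under {} R still reaches {B,G,H,W} ∋ H.
{B}: R⊥H given {B} in G with R→· removed — back-door holds.
P(H|do(R)) = Σ_{B} P(H|R,B)·P(B).

P(H|do(R)): backdoor, adjust for {B}.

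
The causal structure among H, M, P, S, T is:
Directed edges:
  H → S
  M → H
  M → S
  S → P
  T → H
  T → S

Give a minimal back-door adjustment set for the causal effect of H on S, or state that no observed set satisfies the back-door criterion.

H→S: minimal back-door set {M, T}.

desc(H)\{H}={P,S}; candidates ⊆ {M,T}.
size 0: {}; under {} H still reaches {M,P,S,T} ∋ S.
size 1: {M}, {T}; under {M} H still reaches {P,S,T} ∋ S.
{M,T}: H⊥S given {M,T} in G with H→· removed — back-door holds.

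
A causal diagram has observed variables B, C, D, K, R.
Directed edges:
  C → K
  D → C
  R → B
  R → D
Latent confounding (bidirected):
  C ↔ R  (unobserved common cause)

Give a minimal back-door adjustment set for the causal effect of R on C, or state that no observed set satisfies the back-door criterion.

desc(R)\{R}={B,C,D,K}; candidates ⊆ {—}.
R↔C: latent back-door arc(s) into R.
size 0: {}; under {} R still reaches {C,K} ∋ C.
R↔C cannot be blocked by any observed set — no back-door set.

R→C: no observed back-door set.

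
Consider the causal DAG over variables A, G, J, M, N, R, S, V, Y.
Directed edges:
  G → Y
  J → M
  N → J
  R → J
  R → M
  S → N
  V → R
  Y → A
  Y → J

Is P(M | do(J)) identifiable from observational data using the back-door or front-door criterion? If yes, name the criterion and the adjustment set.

P(M|do(J)): backdoor, adjust for {R}.

desc(J)\{J}={M}; candidates ⊆ {A,G,N,R,S,V,Y}.
size 0: {}; under {} J still reaches {A,G,M,N,R,S,V,Y} ∋ M.
{R}: J⊥M given {R} in G with J→· removed — back-door holds.
P(M|do(J)) = Σ_{R} P(M|J,R)·P(R).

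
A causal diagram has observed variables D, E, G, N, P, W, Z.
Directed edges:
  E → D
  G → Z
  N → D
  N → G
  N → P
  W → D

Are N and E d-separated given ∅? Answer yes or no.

Bayes-Ball from N | ∅ reaches {D,G,P,Z}.
E ∉ reach(N|∅) ⇒ N ⊥ E | ∅.

Yes — N ⊥ E | ∅.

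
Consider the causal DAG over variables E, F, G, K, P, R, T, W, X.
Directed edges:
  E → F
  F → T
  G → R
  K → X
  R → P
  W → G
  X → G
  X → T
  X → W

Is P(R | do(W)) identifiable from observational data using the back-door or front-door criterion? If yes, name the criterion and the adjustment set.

P(R|do(W)): backdoor, adjust for {X}.

desc(W)\{W}={G,P,R}; candidates ⊆ {E,F,K,T,X}.
size 0: {}; under {} W still reaches {G,K,P,R,T,X} ∋ R.
{X}: W⊥R given {X} in G with W→· removed — back-door holds.
P(R|do(W)) = Σ_{X} P(R|W,X)·P(X).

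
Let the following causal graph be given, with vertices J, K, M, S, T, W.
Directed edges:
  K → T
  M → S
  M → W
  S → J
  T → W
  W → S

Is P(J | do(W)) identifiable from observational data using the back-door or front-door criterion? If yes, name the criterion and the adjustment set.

desc(W)\{W}={J,S}; candidates ⊆ {K,M,T}.
size 0: {}; under {} W still reaches {J,K,M,S,T} ∋ J.
{M}: W⊥J given {M} in G with W→· removed — back-door holds.
P(J|do(W)) = Σ_{M} P(J|W,M)·P(M).

P(J|do(W)): backdoor, adjust for {M}.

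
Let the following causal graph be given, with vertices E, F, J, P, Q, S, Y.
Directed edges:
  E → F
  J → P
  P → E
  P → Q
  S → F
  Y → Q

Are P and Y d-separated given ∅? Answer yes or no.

Bayes-Ball from P | ∅ reaches {E,F,J,Q}.
Y ∉ reach(P|∅) ⇒ P ⊥ Y | ∅.

Yes — P ⊥ Y | ∅.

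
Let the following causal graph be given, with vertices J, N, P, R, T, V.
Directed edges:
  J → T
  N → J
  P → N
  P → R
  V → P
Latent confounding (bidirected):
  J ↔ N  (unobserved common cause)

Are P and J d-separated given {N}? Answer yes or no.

Bayes-Ball from P | {N} reaches {J,R,T,V}.
J ∈ reach(P|{N}) ⇒ P ⊥̸ J | {N}.

No — P and J are d-connected given {N}.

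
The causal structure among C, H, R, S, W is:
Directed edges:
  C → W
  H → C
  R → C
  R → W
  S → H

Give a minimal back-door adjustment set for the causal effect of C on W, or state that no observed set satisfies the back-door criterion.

C→W: minimal back-door set {R}.

desc(C)\{C}={W}; candidates ⊆ {H,R,S}.
size 0: {}; under {} C still reaches {H,R,S,W} ∋ W.
{R}: C⊥W given {R} in G with C→· removed — back-door holds.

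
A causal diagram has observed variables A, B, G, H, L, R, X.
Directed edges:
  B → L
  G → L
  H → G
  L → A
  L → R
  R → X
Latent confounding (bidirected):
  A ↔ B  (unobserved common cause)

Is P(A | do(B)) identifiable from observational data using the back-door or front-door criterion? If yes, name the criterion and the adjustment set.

desc(B)\{B}={A,L,R,X}; candidates ⊆ {G,H}.
B↔A: latent back-door arc(s) into B.
size 0: {}; under {} B still reaches {A} ∋ A.
size 1: {G}, {H}; under {G} B still reaches {A} ∋ A.
size 2: {G,H}; under {G,H} B still reaches {A} ∋ A.
B↔A cannot be blocked by any observed set — no back-door set.
{L}: (i) intercepts every directed B→A path; (ii) no back-door B→{L}; (iii) {B} blocks every back-door {L}→A. Front-door holds.
P(A|do(B)) = Σ_{L} P(L|B) Σ_{B'} P(A|L,B')P(B').

P(A|do(B)): frontdoor, adjust for {L}.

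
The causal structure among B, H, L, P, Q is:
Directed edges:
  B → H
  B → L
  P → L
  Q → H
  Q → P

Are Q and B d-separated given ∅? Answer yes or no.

Yes — Q ⊥ B | ∅.

Bayes-Ball from Q | ∅ reaches {H,L,P}.
B ∉ reach(Q|∅) ⇒ Q ⊥ B | ∅.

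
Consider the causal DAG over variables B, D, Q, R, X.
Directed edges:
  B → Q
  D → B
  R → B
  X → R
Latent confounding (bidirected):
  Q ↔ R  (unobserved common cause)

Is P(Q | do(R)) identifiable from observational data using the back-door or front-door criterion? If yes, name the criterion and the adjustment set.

P(Q|do(R)): frontdoor, adjust for {B}.

desc(R)\{R}={B,Q}; candidates ⊆ {D,X}.
R↔Q: latent back-door arc(s) into R.
size 0: {}; under {} R still reaches {Q,X} ∋ Q.
size 1: {D}, {X}; under {D} R still reaches {Q,X} ∋ Q.
size 2: {D,X}; under {D,X} R still reaches {Q} ∋ Q.
R↔Q cannot be blocked by any observed set — no back-door set.
{B}: (i) intercepts every directed R→Q path; (ii) no back-door R→{B}; (iii) {R} blocks every back-door {B}→Q. Front-door holds.
P(Q|do(R)) = Σ_{B} P(B|R) Σ_{R'} P(Q|B,R')P(R').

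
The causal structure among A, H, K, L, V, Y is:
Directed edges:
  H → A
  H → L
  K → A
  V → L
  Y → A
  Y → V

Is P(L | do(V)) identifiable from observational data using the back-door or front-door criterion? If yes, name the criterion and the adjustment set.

P(L|do(V)): backdoor, adjust for ∅.

desc(V)\{V}={L}; candidates ⊆ {A,H,K,Y}.
∅: V⊥L given ∅ in G with V→· removed — back-door holds.
P(L|do(V)) = P(L|V) — no adjustment needed.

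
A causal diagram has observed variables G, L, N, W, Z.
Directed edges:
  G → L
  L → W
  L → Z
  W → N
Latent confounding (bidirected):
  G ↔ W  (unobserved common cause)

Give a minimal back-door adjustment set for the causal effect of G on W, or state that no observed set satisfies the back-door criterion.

desc(G)\{G}={L,N,W,Z}; candidates ⊆ {—}.
G↔W: latent back-door arc(s) into G.
size 0: {}; under {} G still reaches {N,W} ∋ W.
G↔W cannot be blocked by any observed set — no back-door set.

G→W: no observed back-door set.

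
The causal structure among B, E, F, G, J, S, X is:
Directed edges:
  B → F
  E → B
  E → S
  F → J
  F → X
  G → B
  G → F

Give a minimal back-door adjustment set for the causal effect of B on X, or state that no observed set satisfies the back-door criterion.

B→X: minimal back-door set {G}.

desc(B)\{B}={F,J,X}; candidates ⊆ {E,G,S}.
size 0: {}; under {} B still reaches {E,F,G,J,S,X} ∋ X.
{G}: B⊥X given {G} in G with B→· removed — back-door holds.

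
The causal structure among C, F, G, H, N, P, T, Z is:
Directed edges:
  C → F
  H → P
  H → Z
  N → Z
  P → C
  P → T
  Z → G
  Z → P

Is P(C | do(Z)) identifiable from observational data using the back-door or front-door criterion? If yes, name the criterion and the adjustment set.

P(C|do(Z)): backdoor, adjust for {H}.

desc(Z)\{Z}={C,F,G,P,T}; candidates ⊆ {H,N}.
size 0: {}; under {} Z still reaches {C,F,H,N,P,T} ∋ C.
{H}: Z⊥C given {H} in G with Z→· removed — back-door holds.
P(C|do(Z)) = Σ_{H} P(C|Z,H)·P(H).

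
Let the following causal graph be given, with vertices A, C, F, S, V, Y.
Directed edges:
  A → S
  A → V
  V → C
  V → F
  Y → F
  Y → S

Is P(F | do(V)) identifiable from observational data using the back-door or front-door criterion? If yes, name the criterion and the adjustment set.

desc(V)\{V}={C,F}; candidates ⊆ {A,S,Y}.
∅: V⊥F given ∅ in G with V→· removed — back-door holds.
P(F|do(V)) = P(F|V) — no adjustment needed.

P(F|do(V)): backdoor, adjust for ∅.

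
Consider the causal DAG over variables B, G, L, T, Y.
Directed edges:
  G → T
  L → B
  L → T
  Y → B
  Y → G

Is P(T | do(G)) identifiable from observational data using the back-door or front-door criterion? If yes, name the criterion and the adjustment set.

desc(G)\{G}={T}; candidates ⊆ {B,L,Y}.
∅: G⊥T given ∅ in G with G→· removed — back-door holds.
P(T|do(G)) = P(T|G) — no adjustment needed.

P(T|do(G)): backdoor, adjust for ∅.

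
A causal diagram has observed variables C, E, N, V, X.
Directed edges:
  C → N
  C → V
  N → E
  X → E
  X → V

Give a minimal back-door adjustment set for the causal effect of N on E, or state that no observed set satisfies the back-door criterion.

N→E: minimal back-door set ∅.

desc(N)\{N}={E}; candidates ⊆ {C,V,X}.
∅: N⊥E given ∅ in G with N→· removed — back-door holds.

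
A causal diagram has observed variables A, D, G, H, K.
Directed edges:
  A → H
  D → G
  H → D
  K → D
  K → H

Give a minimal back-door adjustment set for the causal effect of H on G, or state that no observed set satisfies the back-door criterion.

desc(H)\{H}={D,G}; candidates ⊆ {A,K}.
size 0: {}; under {} H still reaches {A,D,G,K} ∋ G.
{K}: H⊥G given {K} in G with H→· removed — back-door holds.

H→G: minimal back-door set {K}.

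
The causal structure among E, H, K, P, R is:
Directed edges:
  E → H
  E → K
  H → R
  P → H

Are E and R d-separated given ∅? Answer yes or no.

No — E and R are d-connected given ∅.

Bayes-Ball from E | ∅ reaches {H,K,R}.
R ∈ reach(E|∅) ⇒ E ⊥̸ R | ∅.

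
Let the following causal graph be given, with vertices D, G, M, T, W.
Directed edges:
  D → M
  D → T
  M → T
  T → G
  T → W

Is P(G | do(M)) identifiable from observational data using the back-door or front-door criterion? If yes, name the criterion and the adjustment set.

desc(M)\{M}={G,T,W}; candidates ⊆ {D}.
size 0: {}; under {} M still reaches {D,G,T,W} ∋ G.
{D}: M⊥G given {D} in G with M→· removed — back-door holds.
P(G|do(M)) = Σ_{D} P(G|M,D)·P(D).

P(G|do(M)): backdoor, adjust for {D}.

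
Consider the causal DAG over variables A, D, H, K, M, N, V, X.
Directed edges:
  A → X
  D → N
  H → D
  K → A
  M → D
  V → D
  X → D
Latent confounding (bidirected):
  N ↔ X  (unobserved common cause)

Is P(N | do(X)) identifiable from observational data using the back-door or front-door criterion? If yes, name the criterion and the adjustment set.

P(N|do(X)): frontdoor, adjust for {D}.

desc(X)\{X}={D,N}; candidates ⊆ {A,H,K,M,V}.
X↔N: latent back-door arc(s) into X.
size 0: {}; under {} X still reaches {A,K,N} ∋ N.
size 1: {A}, {H}, {K} …(+2); under {A} X still reaches {N} ∋ N.
size 2: {A,H}, {A,K}, {A,M} …(+7); under {A,H} X still reaches {N} ∋ N.
X↔N cannot be blocked by any observed set — no back-door set.
{D}: (i) intercepts every directed X→N path; (ii) no back-door X→{D}; (iii) {X} blocks every back-door {D}→N. Front-door holds.
P(N|do(X)) = Σ_{D} P(D|X) Σ_{X'} P(N|D,X')P(X').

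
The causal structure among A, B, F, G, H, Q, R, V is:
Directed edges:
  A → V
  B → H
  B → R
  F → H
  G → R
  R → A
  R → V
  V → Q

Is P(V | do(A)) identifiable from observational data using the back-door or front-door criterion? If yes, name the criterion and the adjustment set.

desc(A)\{A}={Q,V}; candidates ⊆ {B,F,G,H,R}.
size 0: {}; under {} A still reaches {B,G,H,Q,R,V} ∋ V.
{R}: A⊥V given {R} in G with A→· removed — back-door holds.
P(V|do(A)) = Σ_{R} P(V|A,R)·P(R).

P(V|do(A)): backdoor, adjust for {R}.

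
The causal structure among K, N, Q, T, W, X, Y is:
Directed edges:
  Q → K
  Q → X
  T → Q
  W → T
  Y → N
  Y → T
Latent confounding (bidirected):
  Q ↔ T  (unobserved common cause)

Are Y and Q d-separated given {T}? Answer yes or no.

No — Y and Q are d-connected given {T}.

Bayes-Ball from Y | {T} reaches {K,N,Q,W,X}.
Q ∈ reach(Y|{T}) ⇒ Y ⊥̸ Q | {T}.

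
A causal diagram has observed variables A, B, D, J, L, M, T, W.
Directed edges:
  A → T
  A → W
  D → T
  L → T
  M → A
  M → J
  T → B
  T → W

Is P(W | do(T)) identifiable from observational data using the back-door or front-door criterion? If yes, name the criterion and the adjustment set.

P(W|do(T)): backdoor, adjust for {A}.

desc(T)\{T}={B,W}; candidates ⊆ {A,D,J,L,M}.
size 0: {}; under {} T still reaches {A,D,J,L,M,W} ∋ W.
{A}: T⊥W given {A} in G with T→· removed — back-door holds.
P(W|do(T)) = Σ_{A} P(W|T,A)·P(A).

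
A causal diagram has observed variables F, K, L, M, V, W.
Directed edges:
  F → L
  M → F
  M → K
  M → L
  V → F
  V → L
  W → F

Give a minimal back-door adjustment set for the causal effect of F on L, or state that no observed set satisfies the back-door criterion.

F→L: minimal back-door set {M, V}.

desc(F)\{F}={L}; candidates ⊆ {K,M,V,W}.
size 0: {}; under {} F still reaches {K,L,M,V,W} ∋ L.
size 1: {K}, {M}, {V} …(+1); under {K} F still reaches {L,M,V,W} ∋ L.
{M,V}: F⊥L given {M,V} in G with F→· removed — back-door holds.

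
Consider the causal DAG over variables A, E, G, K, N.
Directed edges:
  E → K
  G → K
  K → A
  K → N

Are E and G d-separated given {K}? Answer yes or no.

Bayes-Ball from E | {K} reaches {G}.
G ∈ reach(E|{K}) ⇒ E ⊥̸ G | {K}.

No — E and G are d-connected given {K}.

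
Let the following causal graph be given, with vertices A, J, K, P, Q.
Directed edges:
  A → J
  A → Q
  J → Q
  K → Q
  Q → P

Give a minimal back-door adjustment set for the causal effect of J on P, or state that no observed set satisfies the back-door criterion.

J→P: minimal back-door set {A}.

desc(J)\{J}={P,Q}; candidates ⊆ {A,K}.
size 0: {}; under {} J still reaches {A,P,Q} ∋ P.
{A}: J⊥P given {A} in G with J→· removed — back-door holds.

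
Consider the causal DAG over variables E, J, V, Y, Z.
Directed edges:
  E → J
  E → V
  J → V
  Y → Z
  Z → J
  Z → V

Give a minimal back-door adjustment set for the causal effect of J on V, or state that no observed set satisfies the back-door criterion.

J→V: minimal back-door set {E, Z}.

desc(J)\{J}={V}; candidates ⊆ {E,Y,Z}.
size 0: {}; under {} J still reaches {E,V,Y,Z} ∋ V.
size 1: {E}, {Y}, {Z}; under {E} J still reaches {V,Y,Z} ∋ V.
{E,Z}: J⊥V given {E,Z} in G with J→· removed — back-door holds.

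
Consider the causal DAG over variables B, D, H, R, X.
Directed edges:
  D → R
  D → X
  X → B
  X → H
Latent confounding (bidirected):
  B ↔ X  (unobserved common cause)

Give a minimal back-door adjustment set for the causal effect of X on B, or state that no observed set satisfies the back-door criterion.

X→B: no observed back-door set.

desc(X)\{X}={B,H}; candidates ⊆ {D,R}.
X↔B: latent back-door arc(s) into X.
size 0: {}; under {} X still reaches {B,D,R} ∋ B.
size 1: {D}, {R}; under {D} X still reaches {B} ∋ B.
size 2: {D,R}; under {D,R} X still reaches {B} ∋ B.
X↔B cannot be blocked by any observed set — no back-door set.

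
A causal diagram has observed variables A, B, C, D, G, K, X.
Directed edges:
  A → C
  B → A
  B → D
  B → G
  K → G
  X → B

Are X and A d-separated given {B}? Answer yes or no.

Bayes-Ball from X | {B} reaches ∅.
A ∉ reach(X|{B}) ⇒ X ⊥ A | {B}.

Yes — X ⊥ A | {B}.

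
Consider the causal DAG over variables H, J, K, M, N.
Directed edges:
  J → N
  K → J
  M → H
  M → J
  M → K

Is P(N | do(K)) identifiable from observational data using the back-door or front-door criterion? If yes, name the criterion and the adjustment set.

desc(K)\{K}={J,N}; candidates ⊆ {H,M}.
size 0: {}; under {} K still reaches {H,J,M,N} ∋ N.
{M}: K⊥N given {M} in G with K→· removed — back-door holds.
P(N|do(K)) = Σ_{M} P(N|K,M)·P(M).

P(N|do(K)): backdoor, adjust for {M}.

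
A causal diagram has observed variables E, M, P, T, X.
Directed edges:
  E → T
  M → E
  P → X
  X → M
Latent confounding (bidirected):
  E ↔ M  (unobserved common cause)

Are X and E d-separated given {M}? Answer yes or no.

No — X and E are d-connected given {M}.

Bayes-Ball from X | {M} reaches {E,P,T}.
E ∈ reach(X|{M}) ⇒ X ⊥̸ E | {M}.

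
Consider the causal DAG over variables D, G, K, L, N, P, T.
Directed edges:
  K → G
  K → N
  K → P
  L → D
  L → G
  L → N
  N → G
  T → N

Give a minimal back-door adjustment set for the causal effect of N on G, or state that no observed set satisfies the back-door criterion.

N→G: minimal back-door set {K, L}.

desc(N)\{N}={G}; candidates ⊆ {D,K,L,P,T}.
size 0: {}; under {} N still reaches {D,G,K,L,P,T} ∋ G.
size 1: {D}, {K}, {L} …(+2); under {D} N still reaches {G,K,L,P,T} ∋ G.
{K,L}: N⊥G given {K,L} in G with N→· removed — back-door holds.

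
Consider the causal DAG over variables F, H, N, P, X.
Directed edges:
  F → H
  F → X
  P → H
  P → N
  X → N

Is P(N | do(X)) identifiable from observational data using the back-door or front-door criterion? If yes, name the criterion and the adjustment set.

P(N|do(X)): backdoor, adjust for ∅.

desc(X)\{X}={N}; candidates ⊆ {F,H,P}.
∅: X⊥N given ∅ in G with X→· removed — back-door holds.
P(N|do(X)) = P(N|X) — no adjustment needed.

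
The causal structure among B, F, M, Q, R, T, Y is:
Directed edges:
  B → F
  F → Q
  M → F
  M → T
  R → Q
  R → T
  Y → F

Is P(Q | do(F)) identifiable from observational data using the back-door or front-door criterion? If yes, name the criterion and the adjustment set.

desc(F)\{F}={Q}; candidates ⊆ {B,M,R,T,Y}.
∅: F⊥Q given ∅ in G with F→· removed — back-door holds.
P(Q|do(F)) = P(Q|F) — no adjustment needed.

P(Q|do(F)): backdoor, adjust for ∅.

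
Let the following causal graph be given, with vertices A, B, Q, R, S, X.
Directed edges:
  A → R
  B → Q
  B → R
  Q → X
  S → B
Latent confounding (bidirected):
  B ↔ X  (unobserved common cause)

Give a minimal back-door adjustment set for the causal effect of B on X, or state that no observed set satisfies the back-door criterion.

desc(B)\{B}={Q,R,X}; candidates ⊆ {A,S}.
B↔X: latent back-door arc(s) into B.
size 0: {}; under {} B still reaches {S,X} ∋ X.
size 1: {A}, {S}; under {A} B still reaches {S,X} ∋ X.
size 2: {A,S}; under {A,S} B still reaches {X} ∋ X.
B↔X cannot be blocked by any observed set — no back-door set.

B→X: no observed back-door set.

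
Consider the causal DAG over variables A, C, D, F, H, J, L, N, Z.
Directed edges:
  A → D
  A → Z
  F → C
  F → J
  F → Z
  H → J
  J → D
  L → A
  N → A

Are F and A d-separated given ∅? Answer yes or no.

Yes — F ⊥ A | ∅.

Bayes-Ball from F | ∅ reaches {C,D,J,Z}.
A ∉ reach(F|∅) ⇒ F ⊥ A | ∅.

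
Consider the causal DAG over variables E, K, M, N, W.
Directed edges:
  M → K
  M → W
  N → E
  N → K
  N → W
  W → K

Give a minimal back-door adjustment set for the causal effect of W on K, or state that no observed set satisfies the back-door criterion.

W→K: minimal back-door set {M, N}.

desc(W)\{W}={K}; candidates ⊆ {E,M,N}.
size 0: {}; under {} W still reaches {E,K,M,N} ∋ K.
size 1: {E}, {M}, {N}; under {E} W still reaches {K,M,N} ∋ K.
{M,N}: W⊥K given {M,N} in G with W→· removed — back-door holds.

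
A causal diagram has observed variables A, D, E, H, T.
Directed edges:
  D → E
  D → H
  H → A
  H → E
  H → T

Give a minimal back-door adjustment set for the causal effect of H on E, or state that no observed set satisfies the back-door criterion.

desc(H)\{H}={A,E,T}; candidates ⊆ {D}.
size 0: {}; under {} H still reaches {D,E} ∋ E.
{D}: H⊥E given {D} in G with H→· removed — back-door holds.

H→E: minimal back-door set {D}.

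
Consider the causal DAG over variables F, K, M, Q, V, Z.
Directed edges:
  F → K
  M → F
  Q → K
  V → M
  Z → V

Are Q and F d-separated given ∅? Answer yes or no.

Yes — Q ⊥ F | ∅.

Bayes-Ball from Q | ∅ reaches {K}.
F ∉ reach(Q|∅) ⇒ Q ⊥ F | ∅.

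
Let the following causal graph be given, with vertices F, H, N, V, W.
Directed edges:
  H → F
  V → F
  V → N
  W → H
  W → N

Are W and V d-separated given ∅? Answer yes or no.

Yes — W ⊥ V | ∅.

Bayes-Ball from W | ∅ reaches {F,H,N}.
V ∉ reach(W|∅) ⇒ W ⊥ V | ∅.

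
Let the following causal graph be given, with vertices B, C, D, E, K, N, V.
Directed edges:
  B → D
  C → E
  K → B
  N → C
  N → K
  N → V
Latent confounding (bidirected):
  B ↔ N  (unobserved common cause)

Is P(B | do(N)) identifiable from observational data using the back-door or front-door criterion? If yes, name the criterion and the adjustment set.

P(B|do(N)): frontdoor, adjust for {K}.

desc(N)\{N}={B,C,D,E,K,V}; candidates ⊆ {—}.
N↔B: latent back-door arc(s) into N.
size 0: {}; under {} N still reaches {B,D} ∋ B.
N↔B cannot be blocked by any observed set — no back-door set.
{K}: (i) intercepts every directed N→B path; (ii) no back-door N→{K}; (iii) {N} blocks every back-door {K}→B. Front-door holds.
P(B|do(N)) = Σ_{K} P(K|N) Σ_{N'} P(B|K,N')P(N').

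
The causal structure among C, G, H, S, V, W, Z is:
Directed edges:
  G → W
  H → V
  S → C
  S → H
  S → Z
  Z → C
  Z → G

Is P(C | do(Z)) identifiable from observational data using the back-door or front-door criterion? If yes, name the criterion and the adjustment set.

P(C|do(Z)): backdoor, adjust for {S}.

desc(Z)\{Z}={C,G,W}; candidates ⊆ {H,S,V}.
size 0: {}; under {} Z still reaches {C,H,S,V} ∋ C.
{S}: Z⊥C given {S} in G with Z→· removed — back-door holds.
P(C|do(Z)) = Σ_{S} P(C|Z,S)·P(S).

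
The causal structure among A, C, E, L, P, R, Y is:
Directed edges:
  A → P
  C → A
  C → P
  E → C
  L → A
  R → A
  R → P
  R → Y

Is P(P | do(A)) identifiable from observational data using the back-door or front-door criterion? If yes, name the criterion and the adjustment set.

P(P|do(A)): backdoor, adjust for {C, R}.

desc(A)\{A}={P}; candidates ⊆ {C,E,L,R,Y}.
size 0: {}; under {} A still reaches {C,E,L,P,R,Y} ∋ P.
size 1: {C}, {E}, {L} …(+2); under {C} A still reaches {L,P,R,Y} ∋ P.
{C,R}: A⊥P given {C,R} in G with A→· removed — back-door holds.
P(P|do(A)) = Σ_{C,R} P(P|A,C,R)·P(C,R).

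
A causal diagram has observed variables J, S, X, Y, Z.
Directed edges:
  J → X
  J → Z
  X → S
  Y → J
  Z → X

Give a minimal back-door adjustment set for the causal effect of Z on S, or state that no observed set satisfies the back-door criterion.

Z→S: minimal back-door set {J}.

desc(Z)\{Z}={S,X}; candidates ⊆ {J,Y}.
size 0: {}; under {} Z still reaches {J,S,X,Y} ∋ S.
{J}: Z⊥S given {J} in G with Z→· removed — back-door holds.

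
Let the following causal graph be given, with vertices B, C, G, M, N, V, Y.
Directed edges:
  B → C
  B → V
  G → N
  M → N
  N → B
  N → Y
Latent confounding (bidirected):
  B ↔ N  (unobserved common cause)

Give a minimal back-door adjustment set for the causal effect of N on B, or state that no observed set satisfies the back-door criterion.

N→B: no observed back-door set.

desc(N)\{N}={B,C,V,Y}; candidates ⊆ {G,M}.
N↔B: latent back-door arc(s) into N.
size 0: {}; under {} N still reaches {B,C,G,M,V} ∋ B.
size 1: {G}, {M}; under {G} N still reaches {B,C,M,V} ∋ B.
size 2: {G,M}; under {G,M} N still reaches {B,C,V} ∋ B.
N↔B cannot be blocked by any observed set — no back-door set.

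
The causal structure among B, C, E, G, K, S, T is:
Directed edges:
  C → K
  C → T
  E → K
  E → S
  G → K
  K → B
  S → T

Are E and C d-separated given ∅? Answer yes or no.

Yes — E ⊥ C | ∅.

Bayes-Ball from E | ∅ reaches {B,K,S,T}.
C ∉ reach(E|∅) ⇒ E ⊥ C | ∅.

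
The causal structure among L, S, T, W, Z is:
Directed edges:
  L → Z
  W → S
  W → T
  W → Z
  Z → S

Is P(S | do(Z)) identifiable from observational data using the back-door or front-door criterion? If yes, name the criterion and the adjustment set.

P(S|do(Z)): backdoor, adjust for {W}.

desc(Z)\{Z}={S}; candidates ⊆ {L,T,W}.
size 0: {}; under {} Z still reaches {L,S,T,W} ∋ S.
{W}: Z⊥S given {W} in G with Z→· removed — back-door holds.
P(S|do(Z)) = Σ_{W} P(S|Z,W)·P(W).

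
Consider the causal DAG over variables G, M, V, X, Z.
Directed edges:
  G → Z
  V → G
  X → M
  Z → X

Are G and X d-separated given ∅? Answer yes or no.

No — G and X are d-connected given ∅.

Bayes-Ball from G | ∅ reaches {M,V,X,Z}.
X ∈ reach(G|∅) ⇒ G ⊥̸ X | ∅.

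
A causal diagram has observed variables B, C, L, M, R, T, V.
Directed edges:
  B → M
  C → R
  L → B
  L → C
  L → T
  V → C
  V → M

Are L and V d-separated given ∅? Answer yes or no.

Bayes-Ball from L | ∅ reaches {B,C,M,R,T}.
V ∉ reach(L|∅) ⇒ L ⊥ V | ∅.

Yes — L ⊥ V | ∅.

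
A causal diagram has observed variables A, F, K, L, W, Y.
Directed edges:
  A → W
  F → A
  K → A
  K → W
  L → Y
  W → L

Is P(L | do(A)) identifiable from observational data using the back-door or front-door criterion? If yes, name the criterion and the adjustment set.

P(L|do(A)): backdoor, adjust for {K}.

desc(A)\{A}={L,W,Y}; candidates ⊆ {F,K}.
size 0: {}; under {} A still reaches {F,K,L,W,Y} ∋ L.
{K}: A⊥L given {K} in G with A→· removed — back-door holds.
P(L|do(A)) = Σ_{K} P(L|A,K)·P(K).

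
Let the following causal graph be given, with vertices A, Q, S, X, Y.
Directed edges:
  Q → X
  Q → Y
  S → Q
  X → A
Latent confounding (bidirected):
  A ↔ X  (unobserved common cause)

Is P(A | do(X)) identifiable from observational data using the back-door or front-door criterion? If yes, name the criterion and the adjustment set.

P(A|do(X)): not identifiable (no BD/FD set).

desc(X)\{X}={A}; candidates ⊆ {Q,S,Y}.
X↔A: latent back-door arc(s) into X.
size 0: {}; under {} X still reaches {A,Q,S,Y} ∋ A.
size 1: {Q}, {S}, {Y}; under {Q} X still reaches {A} ∋ A.
size 2: {Q,S}, {Q,Y}, {S,Y}; under {Q,S} X still reaches {A} ∋ A.
X↔A cannot be blocked by any observed set — no back-door set.
No mediator lies on a directed X→…→A path.
Neither criterion identifies P(A|do(X)) in this graph.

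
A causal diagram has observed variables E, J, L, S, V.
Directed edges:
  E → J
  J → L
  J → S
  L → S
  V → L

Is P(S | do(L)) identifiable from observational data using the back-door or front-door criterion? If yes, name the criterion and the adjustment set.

desc(L)\{L}={S}; candidates ⊆ {E,J,V}.
size 0: {}; under {} L still reaches {E,J,S,V} ∋ S.
{J}: L⊥S given {J} in G with L→· removed — back-door holds.
P(S|do(L)) = Σ_{J} P(S|L,J)·P(J).

P(S|do(L)): backdoor, adjust for {J}.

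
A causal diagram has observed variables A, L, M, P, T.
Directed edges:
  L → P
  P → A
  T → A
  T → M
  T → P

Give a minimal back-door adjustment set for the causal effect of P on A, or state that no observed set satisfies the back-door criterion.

P→A: minimal back-door set {T}.

desc(P)\{P}={A}; candidates ⊆ {L,M,T}.
size 0: {}; under {} P still reaches {A,L,M,T} ∋ A.
{T}: P⊥A given {T} in G with P→· removed — back-door holds.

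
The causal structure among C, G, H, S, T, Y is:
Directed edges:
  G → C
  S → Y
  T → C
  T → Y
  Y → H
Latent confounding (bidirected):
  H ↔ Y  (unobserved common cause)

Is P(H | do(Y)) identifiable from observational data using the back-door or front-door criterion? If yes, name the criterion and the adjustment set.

desc(Y)\{Y}={H}; candidates ⊆ {C,G,S,T}.
Y↔H: latent back-door arc(s) into Y.
size 0: {}; under {} Y still reaches {C,H,S,T} ∋ H.
size 1: {C}, {G}, {S} …(+1); under {C} Y still reaches {G,H,S,T} ∋ H.
size 2: {C,G}, {C,S}, {C,T} …(+3); under {C,G} Y still reaches {H,S,T} ∋ H.
Y↔H cannot be blocked by any observed set — no back-door set.
No mediator lies on a directed Y→…→H path.
Neither criterion identifies P(H|do(Y)) in this graph.

P(H|do(Y)): not identifiable (no BD/FD set).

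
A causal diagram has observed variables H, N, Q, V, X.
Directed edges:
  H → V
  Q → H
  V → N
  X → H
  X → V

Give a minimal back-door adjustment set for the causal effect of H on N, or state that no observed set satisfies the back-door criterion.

H→N: minimal back-door set {X}.

desc(H)\{H}={N,V}; candidates ⊆ {Q,X}.
size 0: {}; under {} H still reaches {N,Q,V,X} ∋ N.
{X}: H⊥N given {X} in G with H→· removed — back-door holds.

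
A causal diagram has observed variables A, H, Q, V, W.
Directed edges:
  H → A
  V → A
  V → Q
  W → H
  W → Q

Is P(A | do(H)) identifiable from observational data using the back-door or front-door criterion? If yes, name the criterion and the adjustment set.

P(A|do(H)): backdoor, adjust for ∅.

desc(H)\{H}={A}; candidates ⊆ {Q,V,W}.
∅: H⊥A given ∅ in G with H→· removed — back-door holds.
P(A|do(H)) = P(A|H) — no adjustment needed.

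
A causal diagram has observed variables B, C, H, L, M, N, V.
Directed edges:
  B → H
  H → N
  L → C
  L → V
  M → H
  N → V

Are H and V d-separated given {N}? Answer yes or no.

Bayes-Ball from H | {N} reaches {B,M}.
V ∉ reach(H|{N}) ⇒ H ⊥ V | {N}.

Yes — H ⊥ V | {N}.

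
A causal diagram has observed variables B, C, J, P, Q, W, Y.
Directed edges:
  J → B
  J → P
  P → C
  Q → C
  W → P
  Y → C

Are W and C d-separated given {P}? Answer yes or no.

Yes — W ⊥ C | {P}.

Bayes-Ball from W | {P} reaches {B,J}.
C ∉ reach(W|{P}) ⇒ W ⊥ C | {P}.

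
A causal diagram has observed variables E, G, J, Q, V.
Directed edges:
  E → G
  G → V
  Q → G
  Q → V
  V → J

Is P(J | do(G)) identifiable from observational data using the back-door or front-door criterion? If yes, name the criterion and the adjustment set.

desc(G)\{G}={J,V}; candidates ⊆ {E,Q}.
size 0: {}; under {} G still reaches {E,J,Q,V} ∋ J.
{Q}: G⊥J given {Q} in G with G→· removed — back-door holds.
P(J|do(G)) = Σ_{Q} P(J|G,Q)·P(Q).

P(J|do(G)): backdoor, adjust for {Q}.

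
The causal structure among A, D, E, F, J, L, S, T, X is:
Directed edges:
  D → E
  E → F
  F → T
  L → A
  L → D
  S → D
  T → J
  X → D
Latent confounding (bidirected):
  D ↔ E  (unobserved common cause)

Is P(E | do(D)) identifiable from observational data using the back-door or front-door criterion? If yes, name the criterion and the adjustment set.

desc(D)\{D}={E,F,J,T}; candidates ⊆ {A,L,S,X}.
D↔E: latent back-door arc(s) into D.
size 0: {}; under {} D still reaches {A,E,F,J,L,S,T,X} ∋ E.
size 1: {A}, {L}, {S} …(+1); under {A} D still reaches {E,F,J,L,S,T,X} ∋ E.
size 2: {A,L}, {A,S}, {A,X} …(+3); under {A,L} D still reaches {E,F,J,S,T,X} ∋ E.
D↔E cannot be blocked by any observed set — no back-door set.
No mediator lies on a directed D→…→E path.
Neither criterion identifies P(E|do(D)) in this graph.

P(E|do(D)): not identifiable (no BD/FD set).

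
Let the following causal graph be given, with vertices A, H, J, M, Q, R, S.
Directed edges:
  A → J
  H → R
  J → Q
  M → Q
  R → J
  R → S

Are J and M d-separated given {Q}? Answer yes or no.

Bayes-Ball from J | {Q} reaches {A,H,M,R,S}.
M ∈ reach(J|{Q}) ⇒ J ⊥̸ M | {Q}.

No — J and M are d-connected given {Q}.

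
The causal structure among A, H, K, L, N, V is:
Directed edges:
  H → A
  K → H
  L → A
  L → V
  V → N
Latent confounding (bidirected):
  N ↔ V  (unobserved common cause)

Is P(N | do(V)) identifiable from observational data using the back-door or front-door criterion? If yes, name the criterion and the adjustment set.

desc(V)\{V}={N}; candidates ⊆ {A,H,K,L}.
V↔N: latent back-door arc(s) into V.
size 0: {}; under {} V still reaches {A,L,N} ∋ N.
size 1: {A}, {H}, {K} …(+1); under {A} V still reaches {H,K,L,N} ∋ N.
size 2: {A,H}, {A,K}, {A,L} …(+3); under {A,H} V still reaches {L,N} ∋ N.
V↔N cannot be blocked by any observed set — no back-door set.
No mediator lies on a directed V→…→N path.
Neither criterion identifies P(N|do(V)) in this graph.

P(N|do(V)): not identifiable (no BD/FD set).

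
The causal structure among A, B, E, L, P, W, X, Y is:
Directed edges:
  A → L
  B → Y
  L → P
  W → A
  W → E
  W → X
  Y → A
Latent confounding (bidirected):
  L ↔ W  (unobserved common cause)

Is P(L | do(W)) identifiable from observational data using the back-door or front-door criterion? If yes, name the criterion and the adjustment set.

P(L|do(W)): frontdoor, adjust for {A}.

desc(W)\{W}={A,E,L,P,X}; candidates ⊆ {B,Y}.
W↔L: latent back-door arc(s) into W.
size 0: {}; under {} W still reaches {L,P} ∋ L.
size 1: {B}, {Y}; under {B} W still reaches {L,P} ∋ L.
size 2: {B,Y}; under {B,Y} W still reaches {L,P} ∋ L.
W↔L cannot be blocked by any observed set — no back-door set.
{A}: (i) intercepts every directed W→L path; (ii) no back-door W→{A}; (iii) {W} blocks every back-door {A}→L. Front-door holds.
P(L|do(W)) = Σ_{A} P(A|W) Σ_{W'} P(L|A,W')P(W').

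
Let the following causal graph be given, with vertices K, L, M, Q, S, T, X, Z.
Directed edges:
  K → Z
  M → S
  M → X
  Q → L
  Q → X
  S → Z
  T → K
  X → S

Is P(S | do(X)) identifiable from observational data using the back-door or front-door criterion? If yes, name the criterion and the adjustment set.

desc(X)\{X}={S,Z}; candidates ⊆ {K,L,M,Q,T}.
size 0: {}; under {} X still reaches {L,M,Q,S,Z} ∋ S.
{M}: X⊥S given {M} in G with X→· removed — back-door holds.
P(S|do(X)) = Σ_{M} P(S|X,M)·P(M).

P(S|do(X)): backdoor, adjust for {M}.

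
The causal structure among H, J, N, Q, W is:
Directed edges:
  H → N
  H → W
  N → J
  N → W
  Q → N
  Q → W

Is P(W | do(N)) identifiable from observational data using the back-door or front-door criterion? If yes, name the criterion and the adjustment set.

desc(N)\{N}={J,W}; candidates ⊆ {H,Q}.
size 0: {}; under {} N still reaches {H,Q,W} ∋ W.
size 1: {H}, {Q}; under {H} N still reaches {Q,W} ∋ W.
{H,Q}: N⊥W given {H,Q} in G with N→· removed — back-door holds.
P(W|do(N)) = Σ_{H,Q} P(W|N,H,Q)·P(H,Q).

P(W|do(N)): backdoor, adjust for {H, Q}.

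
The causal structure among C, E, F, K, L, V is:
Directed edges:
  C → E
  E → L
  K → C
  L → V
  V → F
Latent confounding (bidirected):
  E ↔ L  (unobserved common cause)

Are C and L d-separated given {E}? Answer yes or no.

No — C and L are d-connected given {E}.

Bayes-Ball from C | {E} reaches {F,K,L,V}.
L ∈ reach(C|{E}) ⇒ C ⊥̸ L | {E}.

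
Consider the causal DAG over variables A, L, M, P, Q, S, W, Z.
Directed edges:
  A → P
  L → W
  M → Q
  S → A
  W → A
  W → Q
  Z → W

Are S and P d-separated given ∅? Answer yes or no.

Bayes-Ball from S | ∅ reaches {A,P}.
P ∈ reach(S|∅) ⇒ S ⊥̸ P | ∅.

No — S and P are d-connected given ∅.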